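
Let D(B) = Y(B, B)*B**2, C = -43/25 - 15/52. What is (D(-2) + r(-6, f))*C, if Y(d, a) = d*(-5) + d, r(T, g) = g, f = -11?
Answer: -54831/1300 ≈ -42.178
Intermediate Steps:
Y(d, a) = -4*d (Y(d, a) = -5*d + d = -4*d)
C = -2611/1300 (C = -43*1/25 - 15*1/52 = -43/25 - 15/52 = -2611/1300 ≈ -2.0085)
D(B) = -4*B**3 (D(B) = (-4*B)*B**2 = -4*B**3)
(D(-2) + r(-6, f))*C = (-4*(-2)**3 - 11)*(-2611/1300) = (-4*(-8) - 11)*(-2611/1300) = (32 - 11)*(-2611/1300) = 21*(-2611/1300) = -54831/1300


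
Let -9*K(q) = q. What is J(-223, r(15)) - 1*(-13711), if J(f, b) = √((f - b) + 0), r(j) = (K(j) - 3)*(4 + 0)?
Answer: 13711 + I*√1839/3 ≈ 13711.0 + 14.295*I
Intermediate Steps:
K(q) = -q/9
r(j) = -12 - 4*j/9 (r(j) = (-j/9 - 3)*(4 + 0) = (-3 - j/9)*4 = -12 - 4*j/9)
J(f, b) = √(f - b)
J(-223, r(15)) - 1*(-13711) = √(-223 - (-12 - 4/9*15)) - 1*(-13711) = √(-223 - (-12 - 20/3)) + 13711 = √(-223 - 1*(-56/3)) + 13711 = √(-223 + 56/3) + 13711 = √(-613/3) + 13711 = I*√1839/3 + 13711 = 13711 + I*√1839/3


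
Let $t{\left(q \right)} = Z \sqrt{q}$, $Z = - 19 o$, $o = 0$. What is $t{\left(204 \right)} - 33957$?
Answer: $-33957$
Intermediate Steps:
$Z = 0$ ($Z = \left(-19\right) 0 = 0$)
$t{\left(q \right)} = 0$ ($t{\left(q \right)} = 0 \sqrt{q} = 0$)
$t{\left(204 \right)} - 33957 = 0 - 33957 = -33957$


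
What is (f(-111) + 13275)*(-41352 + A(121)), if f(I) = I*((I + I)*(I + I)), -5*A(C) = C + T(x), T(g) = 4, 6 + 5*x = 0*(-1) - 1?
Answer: 225804591873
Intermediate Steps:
x = -7/5 (x = -6/5 + (0*(-1) - 1)/5 = -6/5 + (0 - 1)/5 = -6/5 + (1/5)*(-1) = -6/5 - 1/5 = -7/5 ≈ -1.4000)
A(C) = -4/5 - C/5 (A(C) = -(C + 4)/5 = -(4 + C)/5 = -4/5 - C/5)
f(I) = 4*I**3 (f(I) = I*((2*I)*(2*I)) = I*(4*I**2) = 4*I**3)
(f(-111) + 13275)*(-41352 + A(121)) = (4*(-111)**3 + 13275)*(-41352 + (-4/5 - 1/5*121)) = (4*(-1367631) + 13275)*(-41352 + (-4/5 - 121/5)) = (-5470524 + 13275)*(-41352 - 25) = -5457249*(-41377) = 225804591873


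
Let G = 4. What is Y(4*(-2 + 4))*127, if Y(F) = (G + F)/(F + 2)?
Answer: 762/5 ≈ 152.40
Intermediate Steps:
Y(F) = (4 + F)/(2 + F) (Y(F) = (4 + F)/(F + 2) = (4 + F)/(2 + F))
Y(4*(-2 + 4))*127 = ((4 + 4*(-2 + 4))/(2 + 4*(-2 + 4)))*127 = ((4 + 4*2)/(2 + 4*2))*127 = ((4 + 8)/(2 + 8))*127 = (12/10)*127 = ((1/10)*12)*127 = (6/5)*127 = 762/5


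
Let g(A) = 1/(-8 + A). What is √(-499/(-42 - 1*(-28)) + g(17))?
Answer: √63070/42 ≈ 5.9795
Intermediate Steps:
√(-499/(-42 - 1*(-28)) + g(17)) = √(-499/(-42 - 1*(-28)) + 1/(-8 + 17)) = √(-499/(-42 + 28) + 1/9) = √(-499/(-14) + ⅑) = √(-499*(-1/14) + ⅑) = √(499/14 + ⅑) = √(4505/126) = √63070/42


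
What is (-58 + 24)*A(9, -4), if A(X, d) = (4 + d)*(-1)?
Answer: 0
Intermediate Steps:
A(X, d) = -4 - d
(-58 + 24)*A(9, -4) = (-58 + 24)*(-4 - 1*(-4)) = -34*(-4 + 4) = -34*0 = 0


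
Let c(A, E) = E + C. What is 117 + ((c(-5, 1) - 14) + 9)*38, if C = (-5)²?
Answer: 915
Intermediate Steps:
C = 25
c(A, E) = 25 + E (c(A, E) = E + 25 = 25 + E)
117 + ((c(-5, 1) - 14) + 9)*38 = 117 + (((25 + 1) - 14) + 9)*38 = 117 + ((26 - 14) + 9)*38 = 117 + (12 + 9)*38 = 117 + 21*38 = 117 + 798 = 915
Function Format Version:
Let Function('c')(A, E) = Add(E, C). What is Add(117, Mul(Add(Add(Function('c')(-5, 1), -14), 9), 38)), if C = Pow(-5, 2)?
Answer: 915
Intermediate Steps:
C = 25
Function('c')(A, E) = Add(25, E) (Function('c')(A, E) = Add(E, 25) = Add(25, E))
Add(117, Mul(Add(Add(Function('c')(-5, 1), -14), 9), 38)) = Add(117, Mul(Add(Add(Add(25, 1), -14), 9), 38)) = Add(117, Mul(Add(Add(26, -14), 9), 38)) = Add(117, Mul(Add(12, 9), 38)) = Add(117, Mul(21, 38)) = Add(117, 798) = 915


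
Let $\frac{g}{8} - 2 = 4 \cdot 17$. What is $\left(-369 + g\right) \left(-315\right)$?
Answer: $-60165$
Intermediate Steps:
$g = 560$ ($g = 16 + 8 \cdot 4 \cdot 17 = 16 + 8 \cdot 68 = 16 + 544 = 560$)
$\left(-369 + g\right) \left(-315\right) = \left(-369 + 560\right) \left(-315\right) = 191 \left(-315\right) = -60165$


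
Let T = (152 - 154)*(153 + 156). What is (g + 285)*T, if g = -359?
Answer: 45732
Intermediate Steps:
T = -618 (T = -2*309 = -618)
(g + 285)*T = (-359 + 285)*(-618) = -74*(-618) = 45732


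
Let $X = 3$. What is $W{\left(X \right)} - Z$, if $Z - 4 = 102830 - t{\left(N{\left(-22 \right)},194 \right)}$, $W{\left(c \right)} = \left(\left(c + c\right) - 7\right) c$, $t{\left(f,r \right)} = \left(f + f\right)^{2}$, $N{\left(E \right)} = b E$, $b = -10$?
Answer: $90763$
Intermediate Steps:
$N{\left(E \right)} = - 10 E$
$t{\left(f,r \right)} = 4 f^{2}$ ($t{\left(f,r \right)} = \left(2 f\right)^{2} = 4 f^{2}$)
$W{\left(c \right)} = c \left(-7 + 2 c\right)$ ($W{\left(c \right)} = \left(2 c - 7\right) c = \left(-7 + 2 c\right) c = c \left(-7 + 2 c\right)$)
$Z = -90766$ ($Z = 4 + \left(102830 - 4 \left(\left(-10\right) \left(-22\right)\right)^{2}\right) = 4 + \left(102830 - 4 \cdot 220^{2}\right) = 4 + \left(102830 - 4 \cdot 48400\right) = 4 + \left(102830 - 193600\right) = 4 - 90770 = -90766$)
$W{\left(X \right)} - Z = 3 \left(-7 + 2 \cdot 3\right) - -90766 = 3 \left(-7 + 6\right) + 90766 = 3 \left(-1\right) + 90766 = -3 + 90766 = 90763$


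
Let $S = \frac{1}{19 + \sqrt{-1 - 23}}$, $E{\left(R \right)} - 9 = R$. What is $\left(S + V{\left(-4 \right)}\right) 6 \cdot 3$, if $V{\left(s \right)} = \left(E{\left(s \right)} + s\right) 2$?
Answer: $\frac{14202}{385} - \frac{36 i \sqrt{6}}{385} \approx 36.888 - 0.22904 i$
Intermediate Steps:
$E{\left(R \right)} = 9 + R$
$V{\left(s \right)} = 18 + 4 s$ ($V{\left(s \right)} = \left(\left(9 + s\right) + s\right) 2 = \left(9 + 2 s\right) 2 = 18 + 4 s$)
$S = \frac{1}{19 + 2 i \sqrt{6}}$ ($S = \frac{1}{19 + \sqrt{-24}} = \frac{1}{19 + 2 i \sqrt{6}} \approx 0.049351 - 0.012725 i$)
$\left(S + V{\left(-4 \right)}\right) 6 \cdot 3 = \left(\left(\frac{19}{385} - \frac{2 i \sqrt{6}}{385}\right) + \left(18 + 4 \left(-4\right)\right)\right) 6 \cdot 3 = \left(\left(\frac{19}{385} - \frac{2 i \sqrt{6}}{385}\right) + \left(18 - 16\right)\right) 18 = \left(\left(\frac{19}{385} - \frac{2 i \sqrt{6}}{385}\right) + 2\right) 18 = \left(\frac{789}{385} - \frac{2 i \sqrt{6}}{385}\right) 18 = \frac{14202}{385} - \frac{36 i \sqrt{6}}{385}$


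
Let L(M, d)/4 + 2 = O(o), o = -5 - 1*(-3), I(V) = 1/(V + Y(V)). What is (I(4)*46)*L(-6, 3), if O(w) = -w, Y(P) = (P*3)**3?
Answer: 0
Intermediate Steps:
Y(P) = 27*P**3 (Y(P) = (3*P)**3 = 27*P**3)
I(V) = 1/(V + 27*V**3)
o = -2 (o = -5 + 3 = -2)
L(M, d) = 0 (L(M, d) = -8 + 4*(-1*(-2)) = -8 + 4*2 = -8 + 8 = 0)
(I(4)*46)*L(-6, 3) = (46/(4 + 27*4**3))*0 = (46/(4 + 27*64))*0 = (46/(4 + 1728))*0 = (46/1732)*0 = ((1/1732)*46)*0 = (23/866)*0 = 0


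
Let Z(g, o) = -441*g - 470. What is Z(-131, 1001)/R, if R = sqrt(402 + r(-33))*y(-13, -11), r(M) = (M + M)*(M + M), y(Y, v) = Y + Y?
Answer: -57301*sqrt(4758)/123708 ≈ -31.950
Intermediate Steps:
y(Y, v) = 2*Y
Z(g, o) = -470 - 441*g
r(M) = 4*M**2 (r(M) = (2*M)*(2*M) = 4*M**2)
R = -26*sqrt(4758) (R = sqrt(402 + 4*(-33)**2)*(2*(-13)) = sqrt(402 + 4*1089)*(-26) = sqrt(402 + 4356)*(-26) = sqrt(4758)*(-26) = -26*sqrt(4758) ≈ -1793.4)
Z(-131, 1001)/R = (-470 - 441*(-131))/((-26*sqrt(4758))) = (-470 + 57771)*(-sqrt(4758)/123708) = 57301*(-sqrt(4758)/123708) = -57301*sqrt(4758)/123708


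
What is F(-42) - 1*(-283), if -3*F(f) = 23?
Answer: 826/3 ≈ 275.33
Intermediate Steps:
F(f) = -23/3 (F(f) = -1/3*23 = -23/3)
F(-42) - 1*(-283) = -23/3 - 1*(-283) = -23/3 + 283 = 826/3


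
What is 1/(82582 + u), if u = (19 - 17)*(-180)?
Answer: 1/82222 ≈ 1.2162e-5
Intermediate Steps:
u = -360 (u = 2*(-180) = -360)
1/(82582 + u) = 1/(82582 - 360) = 1/82222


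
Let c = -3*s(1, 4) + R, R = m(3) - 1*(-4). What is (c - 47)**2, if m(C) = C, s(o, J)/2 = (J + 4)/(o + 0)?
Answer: 7744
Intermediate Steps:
s(o, J) = 2*(4 + J)/o (s(o, J) = 2*((J + 4)/(o + 0)) = 2*((4 + J)/o) = 2*(4 + J)/o)
R = 7 (R = 3 - 1*(-4) = 3 + 4 = 7)
c = -41 (c = -6*(4 + 4)/1 + 7 = -6*8 + 7 = -3*16 + 7 = -48 + 7 = -41)
(c - 47)**2 = (-41 - 47)**2 = (-88)**2 = 7744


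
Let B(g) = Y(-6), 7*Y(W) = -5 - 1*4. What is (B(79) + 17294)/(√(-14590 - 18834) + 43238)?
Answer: 2616958331/6543453238 - 121049*I*√2089/3271726619 ≈ 0.39994 - 0.001691*I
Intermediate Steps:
Y(W) = -9/7 (Y(W) = (-5 - 1*4)/7 = (-5 - 4)/7 = (⅐)*(-9) = -9/7)
B(g) = -9/7
(B(79) + 17294)/(√(-14590 - 18834) + 43238) = (-9/7 + 17294)/(√(-14590 - 18834) + 43238) = 121049/(7*(√(-33424) + 43238)) = 121049/(7*(4*I*√2089 + 43238)) = 121049/(7*(43238 + 4*I*√2089))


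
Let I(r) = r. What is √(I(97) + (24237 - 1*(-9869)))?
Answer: √34203 ≈ 184.94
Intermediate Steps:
√(I(97) + (24237 - 1*(-9869))) = √(97 + (24237 - 1*(-9869))) = √(97 + (24237 + 9869)) = √(97 + 34106) = √34203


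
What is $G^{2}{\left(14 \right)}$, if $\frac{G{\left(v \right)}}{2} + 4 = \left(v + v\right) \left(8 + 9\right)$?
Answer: $891136$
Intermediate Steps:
$G{\left(v \right)} = -8 + 68 v$ ($G{\left(v \right)} = -8 + 2 \left(v + v\right) \left(8 + 9\right) = -8 + 2 \cdot 2 v 17 = -8 + 2 \cdot 34 v = -8 + 68 v$)
$G^{2}{\left(14 \right)} = \left(-8 + 68 \cdot 14\right)^{2} = \left(-8 + 952\right)^{2} = 944^{2} = 891136$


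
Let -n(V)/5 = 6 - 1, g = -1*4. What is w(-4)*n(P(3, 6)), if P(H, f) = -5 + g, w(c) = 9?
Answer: -225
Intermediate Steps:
g = -4
P(H, f) = -9 (P(H, f) = -5 - 4 = -9)
n(V) = -25 (n(V) = -5*(6 - 1) = -5*5 = -25)
w(-4)*n(P(3, 6)) = 9*(-25) = -225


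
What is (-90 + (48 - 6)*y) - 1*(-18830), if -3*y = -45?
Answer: 19370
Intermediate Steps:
y = 15 (y = -⅓*(-45) = 15)
(-90 + (48 - 6)*y) - 1*(-18830) = (-90 + (48 - 6)*15) - 1*(-18830) = (-90 + 42*15) + 18830 = (-90 + 630) + 18830 = 540 + 18830 = 19370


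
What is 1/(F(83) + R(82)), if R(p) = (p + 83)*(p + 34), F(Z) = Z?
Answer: 1/19223 ≈ 5.2021e-5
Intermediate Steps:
R(p) = (34 + p)*(83 + p) (R(p) = (83 + p)*(34 + p) = (34 + p)*(83 + p))
1/(F(83) + R(82)) = 1/(83 + (2822 + 82² + 117*82)) = 1/(83 + (2822 + 6724 + 9594)) = 1/(83 + 19140) = 1/19223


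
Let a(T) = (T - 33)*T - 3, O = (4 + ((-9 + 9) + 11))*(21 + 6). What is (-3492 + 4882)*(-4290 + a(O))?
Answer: 203450130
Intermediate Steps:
O = 405 (O = (4 + (0 + 11))*27 = (4 + 11)*27 = 15*27 = 405)
a(T) = -3 + T*(-33 + T) (a(T) = (-33 + T)*T - 3 = T*(-33 + T) - 3 = -3 + T*(-33 + T))
(-3492 + 4882)*(-4290 + a(O)) = (-3492 + 4882)*(-4290 + (-3 + 405² - 33*405)) = 1390*(-4290 + (-3 + 164025 - 13365)) = 1390*(-4290 + 150657) = 1390*146367 = 203450130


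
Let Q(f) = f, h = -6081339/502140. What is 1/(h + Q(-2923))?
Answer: -167380/491278853 ≈ -0.00034070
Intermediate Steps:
h = -2027113/167380 (h = -6081339*1/502140 = -2027113/167380 ≈ -12.111)
1/(h + Q(-2923)) = 1/(-2027113/167380 - 2923) = 1/(-491278853/167380) = -167380/491278853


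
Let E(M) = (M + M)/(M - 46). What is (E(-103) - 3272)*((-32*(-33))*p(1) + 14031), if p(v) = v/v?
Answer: -7352227014/149 ≈ -4.9344e+7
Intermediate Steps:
p(v) = 1
E(M) = 2*M/(-46 + M) (E(M) = (2*M)/(-46 + M) = 2*M/(-46 + M))
(E(-103) - 3272)*((-32*(-33))*p(1) + 14031) = (2*(-103)/(-46 - 103) - 3272)*(-32*(-33)*1 + 14031) = (2*(-103)/(-149) - 3272)*(1056*1 + 14031) = (2*(-103)*(-1/149) - 3272)*(1056 + 14031) = (206/149 - 3272)*15087 = -487322/149*15087 = -7352227014/149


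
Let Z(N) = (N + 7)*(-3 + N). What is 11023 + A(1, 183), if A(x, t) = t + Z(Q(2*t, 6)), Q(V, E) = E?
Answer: 11245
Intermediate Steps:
Z(N) = (-3 + N)*(7 + N) (Z(N) = (7 + N)*(-3 + N) = (-3 + N)*(7 + N))
A(x, t) = 39 + t (A(x, t) = t + (-21 + 6**2 + 4*6) = t + (-21 + 36 + 24) = t + 39 = 39 + t)
11023 + A(1, 183) = 11023 + (39 + 183) = 11023 + 222 = 11245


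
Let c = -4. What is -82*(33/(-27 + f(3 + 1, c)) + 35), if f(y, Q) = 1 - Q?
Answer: -2747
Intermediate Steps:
-82*(33/(-27 + f(3 + 1, c)) + 35) = -82*(33/(-27 + (1 - 1*(-4))) + 35) = -82*(33/(-27 + (1 + 4)) + 35) = -82*(33/(-27 + 5) + 35) = -82*(33/(-22) + 35) = -82*(33*(-1/22) + 35) = -82*(-3/2 + 35) = -82*67/2 = -2747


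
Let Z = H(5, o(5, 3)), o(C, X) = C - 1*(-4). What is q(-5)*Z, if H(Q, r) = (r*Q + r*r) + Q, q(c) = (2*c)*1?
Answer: -1310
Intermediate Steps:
o(C, X) = 4 + C (o(C, X) = C + 4 = 4 + C)
q(c) = 2*c
H(Q, r) = Q + r**2 + Q*r (H(Q, r) = (Q*r + r**2) + Q = (r**2 + Q*r) + Q = Q + r**2 + Q*r)
Z = 131 (Z = 5 + (4 + 5)**2 + 5*(4 + 5) = 5 + 9**2 + 5*9 = 5 + 81 + 45 = 131)
q(-5)*Z = (2*(-5))*131 = -10*131 = -1310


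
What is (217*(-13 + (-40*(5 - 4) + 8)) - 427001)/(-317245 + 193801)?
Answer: 218383/61722 ≈ 3.5382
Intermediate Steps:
(217*(-13 + (-40*(5 - 4) + 8)) - 427001)/(-317245 + 193801) = (217*(-13 + (-40 + 8)) - 427001)/(-123444) = (217*(-13 + (-8*5 + 8)) - 427001)*(-1/123444) = (217*(-13 + (-40 + 8)) - 427001)*(-1/123444) = (217*(-13 - 32) - 427001)*(-1/123444) = (217*(-45) - 427001)*(-1/123444) = (-9765 - 427001)*(-1/123444) = -436766*(-1/123444) = 218383/61722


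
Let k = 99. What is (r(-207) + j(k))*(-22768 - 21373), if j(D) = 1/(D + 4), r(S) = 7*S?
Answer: 6587867686/103 ≈ 6.3960e+7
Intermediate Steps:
j(D) = 1/(4 + D)
(r(-207) + j(k))*(-22768 - 21373) = (7*(-207) + 1/(4 + 99))*(-22768 - 21373) = (-1449 + 1/103)*(-44141) = -149246/103*(-44141) = 6587867686/103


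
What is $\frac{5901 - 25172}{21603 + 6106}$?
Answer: $- \frac{19271}{27709} \approx -0.69548$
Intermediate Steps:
$\frac{5901 - 25172}{21603 + 6106} = - \frac{19271}{27709}$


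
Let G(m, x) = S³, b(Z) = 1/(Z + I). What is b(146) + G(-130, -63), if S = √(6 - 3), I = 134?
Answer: 1/280 + 3*√3 ≈ 5.1997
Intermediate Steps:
S = √3 ≈ 1.7320
b(Z) = 1/(134 + Z) (b(Z) = 1/(Z + 134) = 1/(134 + Z))
G(m, x) = 3*√3 (G(m, x) = (√3)³ = 3*√3)
b(146) + G(-130, -63) = 1/(134 + 146) + 3*√3 = 1/280 + 3*√3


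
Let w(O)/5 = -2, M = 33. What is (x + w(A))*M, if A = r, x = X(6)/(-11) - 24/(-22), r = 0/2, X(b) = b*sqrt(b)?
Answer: -294 - 18*sqrt(6) ≈ -338.09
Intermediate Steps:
X(b) = b**(3/2)
r = 0 (r = 0*(1/2) = 0)
x = 12/11 - 6*sqrt(6)/11 (x = 6**(3/2)/(-11) - 24/(-22) = (6*sqrt(6))*(-1/11) - 24*(-1/22) = -6*sqrt(6)/11 + 12/11 = 12/11 - 6*sqrt(6)/11 ≈ -0.24518)
A = 0
w(O) = -10 (w(O) = 5*(-2) = -10)
(x + w(A))*M = ((12/11 - 6*sqrt(6)/11) - 10)*33 = (-98/11 - 6*sqrt(6)/11)*33 = -294 - 18*sqrt(6)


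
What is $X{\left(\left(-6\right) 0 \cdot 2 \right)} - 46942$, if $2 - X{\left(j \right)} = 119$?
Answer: $-47059$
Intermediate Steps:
$X{\left(j \right)} = -117$ ($X{\left(j \right)} = 2 - 119 = -117$)
$X{\left(\left(-6\right) 0 \cdot 2 \right)} - 46942 = -117 - 46942 = -47059$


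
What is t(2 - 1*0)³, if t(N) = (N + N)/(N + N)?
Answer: 1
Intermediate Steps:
t(N) = 1 (t(N) = (2*N)/((2*N)) = (2*N)*(1/(2*N)) = 1)
t(2 - 1*0)³ = 1³ = 1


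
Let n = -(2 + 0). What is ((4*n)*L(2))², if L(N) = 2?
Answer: 256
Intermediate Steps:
n = -2 (n = -1*2 = -2)
((4*n)*L(2))² = ((4*(-2))*2)² = (-8*2)² = (-16)² = 256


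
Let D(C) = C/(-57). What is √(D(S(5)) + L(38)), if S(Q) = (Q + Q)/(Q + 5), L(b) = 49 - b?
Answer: √35682/57 ≈ 3.3140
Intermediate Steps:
S(Q) = 2*Q/(5 + Q) (S(Q) = (2*Q)/(5 + Q) = 2*Q/(5 + Q))
D(C) = -C/57 (D(C) = C*(-1/57) = -C/57)
√(D(S(5)) + L(38)) = √(-2*5/(57*(5 + 5)) + (49 - 1*38)) = √(-2*5/(57*10) + (49 - 38)) = √(-2*5/(57*10) + 11) = √(-1/57*1 + 11) = √(-1/57 + 11) = √(626/57) = √35682/57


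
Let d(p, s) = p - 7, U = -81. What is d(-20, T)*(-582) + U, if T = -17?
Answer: 15633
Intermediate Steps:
d(p, s) = -7 + p
d(-20, T)*(-582) + U = (-7 - 20)*(-582) - 81 = -27*(-582) - 81 = 15714 - 81 = 15633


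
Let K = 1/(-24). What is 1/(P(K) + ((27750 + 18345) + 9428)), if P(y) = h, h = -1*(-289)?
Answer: 1/55812 ≈ 1.7917e-5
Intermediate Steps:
K = -1/24 ≈ -0.041667
h = 289
P(y) = 289
1/(P(K) + ((27750 + 18345) + 9428)) = 1/(289 + ((27750 + 18345) + 9428)) = 1/(289 + (46095 + 9428)) = 1/(289 + 55523) = 1/55812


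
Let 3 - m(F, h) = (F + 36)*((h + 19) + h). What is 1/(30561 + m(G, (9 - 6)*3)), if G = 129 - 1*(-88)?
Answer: 1/21203 ≈ 4.7163e-5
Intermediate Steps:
G = 217 (G = 129 + 88 = 217)
m(F, h) = 3 - (19 + 2*h)*(36 + F) (m(F, h) = 3 - (F + 36)*((h + 19) + h) = 3 - (36 + F)*((19 + h) + h) = 3 - (36 + F)*(19 + 2*h) = 3 - (19 + 2*h)*(36 + F))
1/(30561 + m(G, (9 - 6)*3)) = 1/(30561 + (-681 - 72*(9 - 6)*3 - 19*217 - 2*217*(9 - 6)*3)) = 1/(30561 + (-681 - 216*3 - 4123 - 2*217*3*3)) = 1/(30561 + (-681 - 72*9 - 4123 - 2*217*9)) = 1/(30561 + (-681 - 648 - 4123 - 3906)) = 1/(30561 - 9358) = 1/21203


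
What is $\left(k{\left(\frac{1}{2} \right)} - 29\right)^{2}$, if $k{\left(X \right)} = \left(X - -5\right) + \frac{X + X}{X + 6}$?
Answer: $\frac{368449}{676} \approx 545.04$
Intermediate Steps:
$k{\left(X \right)} = 5 + X + \frac{2 X}{6 + X}$ ($k{\left(X \right)} = \left(X + 5\right) + \frac{2 X}{6 + X} = \left(5 + X\right) + \frac{2 X}{6 + X} = 5 + X + \frac{2 X}{6 + X}$)
$\left(k{\left(\frac{1}{2} \right)} - 29\right)^{2} = \left(\frac{30 + \left(\frac{1}{2}\right)^{2} + \frac{13}{2}}{6 + \frac{1}{2}} - 29\right)^{2} = \left(\frac{30 + \left(\frac{1}{2}\right)^{2} + 13 \cdot \frac{1}{2}}{6 + \frac{1}{2}} - 29\right)^{2} = \left(\frac{30 + \frac{1}{4} + \frac{13}{2}}{\frac{13}{2}} - 29\right)^{2} = \left(\frac{2}{13} \cdot \frac{147}{4} - 29\right)^{2} = \left(\frac{147}{26} - 29\right)^{2} = \left(- \frac{607}{26}\right)^{2} = \frac{368449}{676}$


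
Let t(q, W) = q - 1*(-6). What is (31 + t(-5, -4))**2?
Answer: 1024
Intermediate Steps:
t(q, W) = 6 + q (t(q, W) = q + 6 = 6 + q)
(31 + t(-5, -4))**2 = (31 + (6 - 5))**2 = (31 + 1)**2 = 32**2 = 1024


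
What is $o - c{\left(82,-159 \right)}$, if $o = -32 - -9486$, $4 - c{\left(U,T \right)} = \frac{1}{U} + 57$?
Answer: $\frac{779575}{82} \approx 9507.0$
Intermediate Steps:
$c{\left(U,T \right)} = -53 - \frac{1}{U}$ ($c{\left(U,T \right)} = 4 - \left(\frac{1}{U} + 57\right) = 4 - \left(57 + \frac{1}{U}\right) = -53 - \frac{1}{U}$)
$o = 9454$ ($o = -32 + 9486 = 9454$)
$o - c{\left(82,-159 \right)} = 9454 - \left(-53 - \frac{1}{82}\right) = 9454 - - \frac{4347}{82} = 9454 + \frac{4347}{82} = \frac{779575}{82}$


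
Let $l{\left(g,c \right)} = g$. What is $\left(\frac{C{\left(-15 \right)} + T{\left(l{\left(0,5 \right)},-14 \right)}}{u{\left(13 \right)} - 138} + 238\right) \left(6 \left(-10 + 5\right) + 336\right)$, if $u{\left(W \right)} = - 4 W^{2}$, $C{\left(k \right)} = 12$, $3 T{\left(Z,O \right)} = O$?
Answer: $\frac{2694534}{37} \approx 72825.0$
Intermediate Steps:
$T{\left(Z,O \right)} = \frac{O}{3}$
$\left(\frac{C{\left(-15 \right)} + T{\left(l{\left(0,5 \right)},-14 \right)}}{u{\left(13 \right)} - 138} + 238\right) \left(6 \left(-10 + 5\right) + 336\right) = \left(\frac{12 + \frac{1}{3} \left(-14\right)}{- 4 \cdot 13^{2} - 138} + 238\right) \left(6 \left(-10 + 5\right) + 336\right) = \left(\frac{12 - \frac{14}{3}}{\left(-4\right) 169 - 138} + 238\right) \left(6 \left(-5\right) + 336\right) = \left(\frac{22}{3 \left(-676 - 138\right)} + 238\right) \left(-30 + 336\right) = \left(\frac{22}{3 \left(-814\right)} + 238\right) 306 = \left(\frac{22}{3} \left(- \frac{1}{814}\right) + 238\right) 306 = \left(- \frac{1}{111} + 238\right) 306 = \frac{26417}{111} \cdot 306 = \frac{2694534}{37}$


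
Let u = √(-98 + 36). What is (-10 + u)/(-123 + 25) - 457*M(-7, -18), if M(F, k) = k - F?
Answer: 246328/49 - I*√62/98 ≈ 5027.1 - 0.080347*I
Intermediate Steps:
u = I*√62 (u = √(-62) = I*√62 ≈ 7.874*I)
(-10 + u)/(-123 + 25) - 457*M(-7, -18) = (-10 + I*√62)/(-123 + 25) - 457*(-18 - 1*(-7)) = (-10 + I*√62)/(-98) - 457*(-18 + 7) = (-10 + I*√62)*(-1/98) - 457*(-11) = (5/49 - I*√62/98) + 5027 = 246328/49 - I*√62/98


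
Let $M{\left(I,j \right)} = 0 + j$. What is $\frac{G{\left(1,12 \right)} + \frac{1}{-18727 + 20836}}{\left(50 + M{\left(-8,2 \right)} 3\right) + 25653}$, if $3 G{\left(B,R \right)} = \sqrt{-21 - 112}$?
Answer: $\frac{1}{54220281} + \frac{i \sqrt{133}}{77127} \approx 1.8443 \cdot 10^{-8} + 0.00014953 i$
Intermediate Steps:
$M{\left(I,j \right)} = j$
$G{\left(B,R \right)} = \frac{i \sqrt{133}}{3}$ ($G{\left(B,R \right)} = \frac{\sqrt{-21 - 112}}{3} = \frac{\sqrt{-133}}{3} = \frac{i \sqrt{133}}{3}$)
$\frac{G{\left(1,12 \right)} + \frac{1}{-18727 + 20836}}{\left(50 + M{\left(-8,2 \right)} 3\right) + 25653} = \frac{\frac{i \sqrt{133}}{3} + \frac{1}{-18727 + 20836}}{\left(50 + 2 \cdot 3\right) + 25653} = \frac{\frac{i \sqrt{133}}{3} + \frac{1}{2109}}{\left(50 + 6\right) + 25653} = \frac{\frac{i \sqrt{133}}{3} + \frac{1}{2109}}{56 + 25653} = \frac{\frac{1}{2109} + \frac{i \sqrt{133}}{3}}{25709} = \left(\frac{1}{2109} + \frac{i \sqrt{133}}{3}\right) \frac{1}{25709} = \frac{1}{54220281} + \frac{i \sqrt{133}}{77127}$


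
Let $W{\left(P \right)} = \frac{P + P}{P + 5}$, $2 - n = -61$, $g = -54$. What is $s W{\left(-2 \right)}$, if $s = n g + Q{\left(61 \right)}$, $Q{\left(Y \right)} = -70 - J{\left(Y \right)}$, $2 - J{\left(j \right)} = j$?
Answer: $\frac{13652}{3} \approx 4550.7$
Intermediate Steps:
$n = 63$ ($n = 2 - -61 = 2 + 61 = 63$)
$J{\left(j \right)} = 2 - j$
$Q{\left(Y \right)} = -72 + Y$ ($Q{\left(Y \right)} = -70 - \left(2 - Y\right) = -70 + \left(-2 + Y\right) = -72 + Y$)
$W{\left(P \right)} = \frac{2 P}{5 + P}$
$s = -3413$ ($s = 63 \left(-54\right) + \left(-72 + 61\right) = -3402 - 11 = -3413$)
$s W{\left(-2 \right)} = - 3413 \cdot 2 \left(-2\right) \frac{1}{5 - 2} = - 3413 \cdot 2 \left(-2\right) \frac{1}{3} = \left(-3413\right) \left(- \frac{4}{3}\right) = \frac{13652}{3}$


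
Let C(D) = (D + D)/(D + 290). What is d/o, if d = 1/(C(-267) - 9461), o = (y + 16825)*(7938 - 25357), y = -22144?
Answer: -23/20210755375557 ≈ -1.1380e-12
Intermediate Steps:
C(D) = 2*D/(290 + D) (C(D) = (2*D)/(290 + D) = 2*D/(290 + D))
o = 92651661 (o = (-22144 + 16825)*(7938 - 25357) = -5319*(-17419) = 92651661)
d = -23/218137 (d = 1/(2*(-267)/(290 - 267) - 9461) = 1/(2*(-267)/23 - 9461) = 1/(2*(-267)*(1/23) - 9461) = 1/(-534/23 - 9461) = 1/(-218137/23) = -23/218137 ≈ -0.00010544)
d/o = -23/218137/92651661 = -23/218137*1/92651661 = -23/20210755375557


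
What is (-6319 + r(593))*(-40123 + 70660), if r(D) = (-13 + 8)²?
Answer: -192199878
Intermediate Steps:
r(D) = 25 (r(D) = (-5)² = 25)
(-6319 + r(593))*(-40123 + 70660) = (-6319 + 25)*(-40123 + 70660) = -6294*30537 = -192199878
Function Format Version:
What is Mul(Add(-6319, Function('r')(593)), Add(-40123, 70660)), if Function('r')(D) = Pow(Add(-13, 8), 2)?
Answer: -192199878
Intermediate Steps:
Function('r')(D) = 25 (Function('r')(D) = Pow(-5, 2) = 25)
Mul(Add(-6319, Function('r')(593)), Add(-40123, 70660)) = Mul(Add(-6319, 25), Add(-40123, 70660)) = Mul(-6294, 30537) = -192199878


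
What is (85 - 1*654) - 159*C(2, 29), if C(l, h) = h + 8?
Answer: -6452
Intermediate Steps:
C(l, h) = 8 + h
(85 - 1*654) - 159*C(2, 29) = (85 - 1*654) - 159*(8 + 29) = (85 - 654) - 159*37 = -569 - 5883 = -6452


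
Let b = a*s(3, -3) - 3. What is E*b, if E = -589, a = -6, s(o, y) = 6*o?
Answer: 65379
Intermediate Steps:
b = -111 (b = -36*3 - 3 = -6*18 - 3 = -108 - 3 = -111)
E*b = -589*(-111) = 65379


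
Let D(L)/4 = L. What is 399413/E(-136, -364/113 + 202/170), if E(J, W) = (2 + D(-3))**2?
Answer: 399413/100 ≈ 3994.1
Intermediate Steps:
D(L) = 4*L
E(J, W) = 100 (E(J, W) = (2 + 4*(-3))**2 = (2 - 12)**2 = (-10)**2 = 100)
399413/E(-136, -364/113 + 202/170) = 399413/100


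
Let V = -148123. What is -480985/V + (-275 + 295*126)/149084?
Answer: 1641960975/469846156 ≈ 3.4947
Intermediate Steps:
-480985/V + (-275 + 295*126)/149084 = -480985/(-148123) + (-275 + 295*126)/149084 = -480985*(-1/148123) + (-275 + 37170)*(1/149084) = 480985/148123 + 36895*(1/149084) = 480985/148123 + 785/3172 = 1641960975/469846156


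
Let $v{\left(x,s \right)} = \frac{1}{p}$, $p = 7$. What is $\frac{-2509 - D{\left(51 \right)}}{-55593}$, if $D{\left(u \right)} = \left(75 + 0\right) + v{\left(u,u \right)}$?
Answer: $\frac{18089}{389151} \approx 0.046483$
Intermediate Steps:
$v{\left(x,s \right)} = \frac{1}{7}$
$D{\left(u \right)} = \frac{526}{7}$ ($D{\left(u \right)} = \left(75 + 0\right) + \frac{1}{7} = 75 + \frac{1}{7} = \frac{526}{7}$)
$\frac{-2509 - D{\left(51 \right)}}{-55593} = \frac{-2509 - \frac{526}{7}}{-55593} = \left(-2509 - \frac{526}{7}\right) \left(- \frac{1}{55593}\right) = \left(- \frac{18089}{7}\right) \left(- \frac{1}{55593}\right) = \frac{18089}{389151}$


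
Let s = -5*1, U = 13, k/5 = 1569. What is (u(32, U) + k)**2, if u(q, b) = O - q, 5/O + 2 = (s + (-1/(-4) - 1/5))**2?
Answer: 4945860626736969/81018001 ≈ 6.1046e+7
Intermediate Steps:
k = 7845 (k = 5*1569 = 7845)
s = -5
O = 2000/9001 (O = 5/(-2 + (-5 + (-1/(-4) - 1/5))**2) = 5/(-2 + (-5 + (-1*(-1/4) - 1*1/5))**2) = 5/(-2 + (-5 + (1/4 - 1/5))**2) = 5/(-2 + (-5 + 1/20)**2) = 5/(-2 + (-99/20)**2) = 5/(-2 + 9801/400) = 5/(9001/400) = 5*(400/9001) = 2000/9001 ≈ 0.22220)
u(q, b) = 2000/9001 - q
(u(32, U) + k)**2 = ((2000/9001 - 1*32) + 7845)**2 = ((2000/9001 - 32) + 7845)**2 = (-286032/9001 + 7845)**2 = (70326813/9001)**2 = 4945860626736969/81018001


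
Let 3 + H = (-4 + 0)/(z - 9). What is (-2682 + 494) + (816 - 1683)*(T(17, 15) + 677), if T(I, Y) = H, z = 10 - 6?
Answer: -2936198/5 ≈ -5.8724e+5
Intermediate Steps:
z = 4
H = -11/5 (H = -3 + (-4 + 0)/(4 - 9) = -3 - 4/(-5) = -3 - 4*(-⅕) = -3 + ⅘ = -11/5 ≈ -2.2000)
T(I, Y) = -11/5
(-2682 + 494) + (816 - 1683)*(T(17, 15) + 677) = (-2682 + 494) + (816 - 1683)*(-11/5 + 677) = -2188 - 867*3374/5 = -2188 - 2925258/5 = -2936198/5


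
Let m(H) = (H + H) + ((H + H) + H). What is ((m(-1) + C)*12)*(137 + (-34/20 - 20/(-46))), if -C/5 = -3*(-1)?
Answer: -749256/23 ≈ -32576.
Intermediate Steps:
C = -15 (C = -(-15)*(-1) = -5*3 = -15)
m(H) = 5*H (m(H) = 2*H + (2*H + H) = 2*H + 3*H = 5*H)
((m(-1) + C)*12)*(137 + (-34/20 - 20/(-46))) = ((5*(-1) - 15)*12)*(137 + (-34/20 - 20/(-46))) = ((-5 - 15)*12)*(137 + (-34*1/20 - 20*(-1/46))) = (-20*12)*(137 + (-17/10 + 10/23)) = -240*(137 - 291/230) = -240*31219/230 = -749256/23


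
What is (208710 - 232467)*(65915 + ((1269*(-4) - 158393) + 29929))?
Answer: 1606567125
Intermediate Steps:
(208710 - 232467)*(65915 + ((1269*(-4) - 158393) + 29929)) = -23757*(65915 + ((-5076 - 158393) + 29929)) = -23757*(65915 + (-163469 + 29929)) = -23757*(65915 - 133540) = -23757*(-67625) = 1606567125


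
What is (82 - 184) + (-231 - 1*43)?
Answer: -376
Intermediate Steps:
(82 - 184) + (-231 - 1*43) = -102 + (-231 - 43) = -102 - 274 = -376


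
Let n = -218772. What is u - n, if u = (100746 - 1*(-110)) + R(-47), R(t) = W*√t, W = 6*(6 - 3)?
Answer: 319628 + 18*I*√47 ≈ 3.1963e+5 + 123.4*I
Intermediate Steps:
W = 18 (W = 6*3 = 18)
R(t) = 18*√t
u = 100856 + 18*I*√47 (u = (100746 - 1*(-110)) + 18*√(-47) = (100746 + 110) + 18*(I*√47) = 100856 + 18*I*√47 ≈ 1.0086e+5 + 123.4*I)
u - n = (100856 + 18*I*√47) - 1*(-218772) = (100856 + 18*I*√47) + 218772 = 319628 + 18*I*√47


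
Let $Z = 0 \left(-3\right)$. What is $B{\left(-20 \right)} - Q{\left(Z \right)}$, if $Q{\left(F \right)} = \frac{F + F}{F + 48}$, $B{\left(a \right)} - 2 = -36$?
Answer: $-34$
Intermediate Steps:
$B{\left(a \right)} = -34$ ($B{\left(a \right)} = 2 - 36 = -34$)
$Z = 0$
$Q{\left(F \right)} = \frac{2 F}{48 + F}$
$B{\left(-20 \right)} - Q{\left(Z \right)} = -34 - 2 \cdot 0 \frac{1}{48 + 0} = -34 - 2 \cdot 0 \cdot \frac{1}{48} = -34 - 0 = -34 + 0 = -34$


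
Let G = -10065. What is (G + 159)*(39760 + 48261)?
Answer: -871936026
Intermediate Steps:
(G + 159)*(39760 + 48261) = (-10065 + 159)*(39760 + 48261) = -9906*88021 = -871936026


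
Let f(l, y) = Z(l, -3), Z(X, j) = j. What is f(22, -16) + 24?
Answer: 21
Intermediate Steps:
f(l, y) = -3
f(22, -16) + 24 = -3 + 24 = 21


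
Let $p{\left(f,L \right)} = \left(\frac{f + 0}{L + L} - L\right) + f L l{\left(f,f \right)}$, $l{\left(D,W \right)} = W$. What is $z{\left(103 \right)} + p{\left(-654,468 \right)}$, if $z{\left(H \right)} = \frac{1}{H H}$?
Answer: $\frac{331283175626255}{1655004} \approx 2.0017 \cdot 10^{8}$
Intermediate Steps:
$p{\left(f,L \right)} = - L + L f^{2} + \frac{f}{2 L}$ ($p{\left(f,L \right)} = \left(\frac{f + 0}{L + L} - L\right) + f L f = \left(\frac{f}{2 L} - L\right) + L f f = \left(f \frac{1}{2 L} - L\right) + L f^{2} = \left(\frac{f}{2 L} - L\right) + L f^{2} = \left(- L + \frac{f}{2 L}\right) + L f^{2} = - L + L f^{2} + \frac{f}{2 L}$)
$z{\left(H \right)} = \frac{1}{H^{2}}$
$z{\left(103 \right)} + p{\left(-654,468 \right)} = \frac{1}{10609} + \left(\left(-1\right) 468 + 468 \left(-654\right)^{2} + \frac{1}{2} \left(-654\right) \frac{1}{468}\right) = \frac{1}{10609} + \left(-468 + 468 \cdot 427716 + \frac{1}{2} \left(-654\right) \frac{1}{468}\right) = \frac{1}{10609} - - \frac{31226616611}{156} = \frac{1}{10609} + \frac{31226616611}{156} = \frac{331283175626255}{1655004}$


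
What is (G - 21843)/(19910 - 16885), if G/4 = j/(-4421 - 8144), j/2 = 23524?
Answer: -274645487/38009125 ≈ -7.2258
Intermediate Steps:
j = 47048 (j = 2*23524 = 47048)
G = -188192/12565 (G = 4*(47048/(-4421 - 8144)) = 4*(47048/(-12565)) = 4*(47048*(-1/12565)) = 4*(-47048/12565) = -188192/12565 ≈ -14.977)
(G - 21843)/(19910 - 16885) = (-188192/12565 - 21843)/(19910 - 16885) = -274645487/12565/3025 = -274645487/12565*1/3025 = -274645487/38009125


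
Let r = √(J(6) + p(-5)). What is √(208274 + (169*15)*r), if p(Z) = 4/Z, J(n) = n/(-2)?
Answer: √(208274 + 507*I*√95) ≈ 456.4 + 5.414*I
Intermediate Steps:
J(n) = -n/2 (J(n) = n*(-½) = -n/2)
r = I*√95/5 (r = √(-½*6 + 4/(-5)) = √(-3 + 4*(-⅕)) = √(-3 - ⅘) = √(-19/5) = I*√95/5 ≈ 1.9494*I)
√(208274 + (169*15)*r) = √(208274 + (169*15)*(I*√95/5)) = √(208274 + 2535*(I*√95/5)) = √(208274 + 507*I*√95)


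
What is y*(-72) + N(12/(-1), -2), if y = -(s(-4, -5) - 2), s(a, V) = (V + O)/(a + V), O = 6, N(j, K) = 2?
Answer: -150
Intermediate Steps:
s(a, V) = (6 + V)/(V + a) (s(a, V) = (V + 6)/(a + V) = (6 + V)/(V + a))
y = 19/9 (y = -((6 - 5)/(-5 - 4) - 2) = -(1/(-9) - 2) = -(-⅑*1 - 2) = -(-⅑ - 2) = -1*(-19/9) = 19/9 ≈ 2.1111)
y*(-72) + N(12/(-1), -2) = (19/9)*(-72) + 2 = -152 + 2 = -150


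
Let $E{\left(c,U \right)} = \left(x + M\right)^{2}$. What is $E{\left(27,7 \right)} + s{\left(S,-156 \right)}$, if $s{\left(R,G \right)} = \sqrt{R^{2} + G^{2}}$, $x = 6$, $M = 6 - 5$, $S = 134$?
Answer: $49 + 2 \sqrt{10573} \approx 254.65$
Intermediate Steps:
$M = 1$
$E{\left(c,U \right)} = 49$ ($E{\left(c,U \right)} = \left(6 + 1\right)^{2} = 7^{2} = 49$)
$s{\left(R,G \right)} = \sqrt{G^{2} + R^{2}}$
$E{\left(27,7 \right)} + s{\left(S,-156 \right)} = 49 + \sqrt{\left(-156\right)^{2} + 134^{2}} = 49 + \sqrt{24336 + 17956} = 49 + \sqrt{42292} = 49 + 2 \sqrt{10573}$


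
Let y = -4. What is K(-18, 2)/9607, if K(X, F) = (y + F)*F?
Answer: -4/9607 ≈ -0.00041636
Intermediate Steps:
K(X, F) = F*(-4 + F) (K(X, F) = (-4 + F)*F = F*(-4 + F))
K(-18, 2)/9607 = (2*(-4 + 2))/9607 = (2*(-2))*(1/9607) = -4*1/9607 = -4/9607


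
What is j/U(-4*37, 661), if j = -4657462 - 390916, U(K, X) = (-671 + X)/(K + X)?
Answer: 1294908957/5 ≈ 2.5898e+8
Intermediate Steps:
U(K, X) = (-671 + X)/(K + X)
j = -5048378
j/U(-4*37, 661) = -5048378*(-4*37 + 661)/(-671 + 661) = -5048378/(-10/(-148 + 661)) = -5048378/(-10/513) = -5048378*(-513/10) = 1294908957/5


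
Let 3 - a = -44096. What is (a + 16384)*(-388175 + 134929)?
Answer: -15317077818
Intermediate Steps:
a = 44099 (a = 3 - 1*(-44096) = 3 + 44096 = 44099)
(a + 16384)*(-388175 + 134929) = (44099 + 16384)*(-388175 + 134929) = 60483*(-253246) = -15317077818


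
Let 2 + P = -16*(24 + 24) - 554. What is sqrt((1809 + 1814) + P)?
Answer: 11*sqrt(19) ≈ 47.948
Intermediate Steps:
P = -1324 (P = -2 + (-16*(24 + 24) - 554) = -2 + (-16*48 - 554) = -2 + (-768 - 554) = -2 - 1322 = -1324)
sqrt((1809 + 1814) + P) = sqrt((1809 + 1814) - 1324) = sqrt(3623 - 1324) = sqrt(2299) = 11*sqrt(19)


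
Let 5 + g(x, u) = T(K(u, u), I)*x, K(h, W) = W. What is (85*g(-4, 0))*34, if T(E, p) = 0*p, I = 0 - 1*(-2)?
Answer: -14450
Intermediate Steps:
I = 2 (I = 0 + 2 = 2)
T(E, p) = 0
g(x, u) = -5 (g(x, u) = -5 + 0*x = -5 + 0 = -5)
(85*g(-4, 0))*34 = (85*(-5))*34 = -425*34 = -14450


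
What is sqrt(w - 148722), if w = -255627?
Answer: I*sqrt(404349) ≈ 635.88*I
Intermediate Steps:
sqrt(w - 148722) = sqrt(-255627 - 148722) = sqrt(-404349) = I*sqrt(404349)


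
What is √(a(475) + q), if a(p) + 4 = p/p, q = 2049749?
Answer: √2049746 ≈ 1431.7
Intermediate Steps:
a(p) = -3 (a(p) = -4 + p/p = -4 + 1 = -3)
√(a(475) + q) = √(-3 + 2049749) = √2049746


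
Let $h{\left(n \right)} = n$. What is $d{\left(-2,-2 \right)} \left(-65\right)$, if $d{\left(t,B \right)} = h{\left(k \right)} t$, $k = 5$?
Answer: $650$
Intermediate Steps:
$d{\left(t,B \right)} = 5 t$
$d{\left(-2,-2 \right)} \left(-65\right) = 5 \left(-2\right) \left(-65\right) = \left(-10\right) \left(-65\right) = 650$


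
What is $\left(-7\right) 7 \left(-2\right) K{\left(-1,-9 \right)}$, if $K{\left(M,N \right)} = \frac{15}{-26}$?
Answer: $- \frac{735}{13} \approx -56.538$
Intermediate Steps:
$K{\left(M,N \right)} = - \frac{15}{26}$ ($K{\left(M,N \right)} = 15 \left(- \frac{1}{26}\right) = - \frac{15}{26}$)
$\left(-7\right) 7 \left(-2\right) K{\left(-1,-9 \right)} = \left(-7\right) 7 \left(-2\right) \left(- \frac{15}{26}\right) = \left(-49\right) \left(-2\right) \left(- \frac{15}{26}\right) = 98 \left(- \frac{15}{26}\right) = - \frac{735}{13}$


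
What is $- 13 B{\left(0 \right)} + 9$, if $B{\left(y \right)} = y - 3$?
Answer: $48$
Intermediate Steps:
$B{\left(y \right)} = -3 + y$
$- 13 B{\left(0 \right)} + 9 = - 13 \left(-3 + 0\right) + 9 = \left(-13\right) \left(-3\right) + 9 = 39 + 9 = 48$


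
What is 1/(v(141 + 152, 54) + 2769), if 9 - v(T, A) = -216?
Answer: 1/2994 ≈ 0.00033400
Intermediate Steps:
v(T, A) = 225 (v(T, A) = 9 - 1*(-216) = 9 + 216 = 225)
1/(v(141 + 152, 54) + 2769) = 1/(225 + 2769) = 1/2994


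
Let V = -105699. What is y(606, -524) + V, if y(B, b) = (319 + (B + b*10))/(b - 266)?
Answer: -16699579/158 ≈ -1.0569e+5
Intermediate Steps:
y(B, b) = (319 + B + 10*b)/(-266 + b) (y(B, b) = (319 + (B + 10*b))/(-266 + b) = (319 + B + 10*b)/(-266 + b))
y(606, -524) + V = (319 + 606 + 10*(-524))/(-266 - 524) - 105699 = (319 + 606 - 5240)/(-790) - 105699 = -1/790*(-4315) - 105699 = 863/158 - 105699 = -16699579/158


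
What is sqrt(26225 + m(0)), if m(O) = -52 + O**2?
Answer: sqrt(26173) ≈ 161.78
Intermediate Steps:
sqrt(26225 + m(0)) = sqrt(26225 + (-52 + 0**2)) = sqrt(26225 + (-52 + 0)) = sqrt(26225 - 52) = sqrt(26173)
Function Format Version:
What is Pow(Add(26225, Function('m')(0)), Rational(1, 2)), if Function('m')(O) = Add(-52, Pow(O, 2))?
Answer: Pow(26173, Rational(1, 2)) ≈ 161.78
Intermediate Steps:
Pow(Add(26225, Function('m')(0)), Rational(1, 2)) = Pow(Add(26225, Add(-52, Pow(0, 2))), Rational(1, 2)) = Pow(Add(26225, Add(-52, 0)), Rational(1, 2)) = Pow(Add(26225, -52), Rational(1, 2)) = Pow(26173, Rational(1, 2))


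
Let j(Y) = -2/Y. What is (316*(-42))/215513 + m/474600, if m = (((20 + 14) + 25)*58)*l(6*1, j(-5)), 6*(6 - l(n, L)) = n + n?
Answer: -418618657/12785308725 ≈ -0.032742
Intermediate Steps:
l(n, L) = 6 - n/3 (l(n, L) = 6 - (n + n)/6 = 6 - n/3)
m = 13688 (m = (((20 + 14) + 25)*58)*(6 - 2) = ((34 + 25)*58)*(6 - ⅓*6) = (59*58)*(6 - 2) = 3422*4 = 13688)
(316*(-42))/215513 + m/474600 = (316*(-42))/215513 + 13688/474600 = -13272*1/215513 + 13688*(1/474600) = -13272/215513 + 1711/59325 = -418618657/12785308725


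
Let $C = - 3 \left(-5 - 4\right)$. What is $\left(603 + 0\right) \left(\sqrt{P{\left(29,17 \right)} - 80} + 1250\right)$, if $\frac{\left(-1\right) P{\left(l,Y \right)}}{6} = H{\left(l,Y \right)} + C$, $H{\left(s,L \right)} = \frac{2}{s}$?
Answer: $753750 + \frac{603 i \sqrt{203870}}{29} \approx 7.5375 \cdot 10^{5} + 9388.5 i$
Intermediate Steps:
$C = 27$ ($C = \left(-3\right) \left(-9\right) = 27$)
$P{\left(l,Y \right)} = -162 - \frac{12}{l}$ ($P{\left(l,Y \right)} = - 6 \left(\frac{2}{l} + 27\right) = - 6 \left(27 + \frac{2}{l}\right) = -162 - \frac{12}{l}$)
$\left(603 + 0\right) \left(\sqrt{P{\left(29,17 \right)} - 80} + 1250\right) = \left(603 + 0\right) \left(\sqrt{\left(-162 - \frac{12}{29}\right) - 80} + 1250\right) = 603 \left(\sqrt{\left(-162 - \frac{12}{29}\right) - 80} + 1250\right) = 603 \left(\sqrt{- \frac{4710}{29} - 80} + 1250\right) = 603 \left(\sqrt{- \frac{7030}{29}} + 1250\right) = 603 \left(\frac{i \sqrt{203870}}{29} + 1250\right) = 603 \left(1250 + \frac{i \sqrt{203870}}{29}\right) = 753750 + \frac{603 i \sqrt{203870}}{29}$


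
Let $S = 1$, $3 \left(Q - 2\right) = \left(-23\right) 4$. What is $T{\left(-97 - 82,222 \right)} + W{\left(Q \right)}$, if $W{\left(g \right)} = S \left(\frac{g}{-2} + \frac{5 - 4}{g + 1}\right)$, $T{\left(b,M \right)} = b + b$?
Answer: $- \frac{85582}{249} \approx -343.7$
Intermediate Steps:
$Q = - \frac{86}{3}$ ($Q = 2 + \frac{\left(-23\right) 4}{3} = 2 + \frac{1}{3} \left(-92\right) = 2 - \frac{92}{3} = - \frac{86}{3} \approx -28.667$)
$T{\left(b,M \right)} = 2 b$
$W{\left(g \right)} = \frac{1}{1 + g} - \frac{g}{2}$ ($W{\left(g \right)} = 1 \left(\frac{g}{-2} + \frac{5 - 4}{g + 1}\right) = 1 \left(g \left(- \frac{1}{2}\right) + 1 \frac{1}{1 + g}\right) = 1 \left(- \frac{g}{2} + \frac{1}{1 + g}\right) = 1 \left(\frac{1}{1 + g} - \frac{g}{2}\right) = \frac{1}{1 + g} - \frac{g}{2}$)
$T{\left(-97 - 82,222 \right)} + W{\left(Q \right)} = 2 \left(-97 - 82\right) + \frac{2 - - \frac{86}{3} - \left(- \frac{86}{3}\right)^{2}}{2 \left(1 - \frac{86}{3}\right)} = 2 \left(-97 - 82\right) + \frac{2 + \frac{86}{3} - \frac{7396}{9}}{2 \left(- \frac{83}{3}\right)} = 2 \left(-179\right) + \frac{1}{2} \left(- \frac{3}{83}\right) \left(2 + \frac{86}{3} - \frac{7396}{9}\right) = -358 + \frac{1}{2} \left(- \frac{3}{83}\right) \left(- \frac{7120}{9}\right) = -358 + \frac{3560}{249} = - \frac{85582}{249}$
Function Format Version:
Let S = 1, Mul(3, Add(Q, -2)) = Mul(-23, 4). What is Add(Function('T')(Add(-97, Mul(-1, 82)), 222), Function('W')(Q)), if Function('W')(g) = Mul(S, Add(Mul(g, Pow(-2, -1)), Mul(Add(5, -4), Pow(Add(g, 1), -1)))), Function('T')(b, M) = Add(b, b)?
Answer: Rational(-85582, 249) ≈ -343.70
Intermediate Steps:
Q = Rational(-86, 3) (Q = Add(2, Mul(Rational(1, 3), Mul(-23, 4))) = Add(2, Mul(Rational(1, 3), -92)) = Add(2, Rational(-92, 3)) = Rational(-86, 3) ≈ -28.667)
Function('T')(b, M) = Mul(2, b)
Function('W')(g) = Add(Pow(Add(1, g), -1), Mul(Rational(-1, 2), g)) (Function('W')(g) = Mul(1, Add(Mul(g, Pow(-2, -1)), Mul(Add(5, -4), Pow(Add(g, 1), -1)))) = Mul(1, Add(Mul(g, Rational(-1, 2)), Mul(1, Pow(Add(1, g), -1)))) = Mul(1, Add(Mul(Rational(-1, 2), g), Pow(Add(1, g), -1))) = Mul(1, Add(Pow(Add(1, g), -1), Mul(Rational(-1, 2), g))) = Add(Pow(Add(1, g), -1), Mul(Rational(-1, 2), g)))
Add(Function('T')(Add(-97, Mul(-1, 82)), 222), Function('W')(Q)) = Add(Mul(2, Add(-97, Mul(-1, 82))), Mul(Rational(1, 2), Pow(Add(1, Rational(-86, 3)), -1), Add(2, Mul(-1, Rational(-86, 3)), Mul(-1, Pow(Rational(-86, 3), 2))))) = Add(Mul(2, Add(-97, -82)), Mul(Rational(1, 2), Pow(Rational(-83, 3), -1), Add(2, Rational(86, 3), Mul(-1, Rational(7396, 9))))) = Add(Mul(2, -179), Mul(Rational(1, 2), Rational(-3, 83), Add(2, Rational(86, 3), Rational(-7396, 9)))) = Add(-358, Mul(Rational(1, 2), Rational(-3, 83), Rational(-7120, 9))) = Add(-358, Rational(3560, 249)) = Rational(-85582, 249)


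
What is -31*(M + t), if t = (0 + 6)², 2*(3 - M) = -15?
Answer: -2883/2 ≈ -1441.5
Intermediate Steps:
M = 21/2 (M = 3 - ½*(-15) = 3 + 15/2 = 21/2 ≈ 10.500)
t = 36 (t = 6² = 36)
-31*(M + t) = -31*(21/2 + 36) = -31*93/2 = -2883/2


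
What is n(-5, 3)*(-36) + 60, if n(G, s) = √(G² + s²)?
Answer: 60 - 36*√34 ≈ -149.91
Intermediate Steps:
n(-5, 3)*(-36) + 60 = √((-5)² + 3²)*(-36) + 60 = √(25 + 9)*(-36) + 60 = √34*(-36) + 60 = -36*√34 + 60 = 60 - 36*√34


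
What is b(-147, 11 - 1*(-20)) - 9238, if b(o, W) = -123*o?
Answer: 8843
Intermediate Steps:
b(-147, 11 - 1*(-20)) - 9238 = -123*(-147) - 9238 = 18081 - 9238 = 8843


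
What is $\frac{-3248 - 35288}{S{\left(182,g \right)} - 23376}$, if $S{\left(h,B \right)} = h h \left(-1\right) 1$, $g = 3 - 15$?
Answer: $\frac{9634}{14125} \approx 0.68205$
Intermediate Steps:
$g = -12$ ($g = 3 - 15 = -12$)
$S{\left(h,B \right)} = - h^{2}$ ($S{\left(h,B \right)} = h \left(- h\right) 1 = - h^{2} \cdot 1 = - h^{2}$)
$\frac{-3248 - 35288}{S{\left(182,g \right)} - 23376} = \frac{-3248 - 35288}{- 182^{2} - 23376} = - \frac{38536}{\left(-1\right) 33124 - 23376} = - \frac{38536}{-33124 - 23376} = - \frac{38536}{-56500} = \left(-38536\right) \left(- \frac{1}{56500}\right) = \frac{9634}{14125}$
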